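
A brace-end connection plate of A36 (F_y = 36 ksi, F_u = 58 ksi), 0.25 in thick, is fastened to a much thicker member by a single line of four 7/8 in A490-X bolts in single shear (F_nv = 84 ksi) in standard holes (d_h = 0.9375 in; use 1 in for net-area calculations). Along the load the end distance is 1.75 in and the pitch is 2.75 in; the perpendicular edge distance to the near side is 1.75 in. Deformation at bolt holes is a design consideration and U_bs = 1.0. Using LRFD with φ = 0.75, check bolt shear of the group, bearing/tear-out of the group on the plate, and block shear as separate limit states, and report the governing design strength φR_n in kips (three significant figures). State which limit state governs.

54.1 kips (block shear governs)

Bolt shear: A_b = π·0.875²/4 = 0.6013 in²; R_n = 84 × 0.6013 × 4 × 1 = 202 kips → 0.75 × 202 = 152 kips.
Bearing: edge l_c = 1.281, r_n = 22.29 kips; interior l_c = 1.812, r_n = 30.45 kips; R_n = 22.29 + 3·30.45 = 113.6 kips → 85.2 kips.
Block shear: A_gv = 2.5, A_nv = 1.625, A_nt = 0.3125 in²; R_n = min(0.6F_uA_nv, 0.6F_yA_gv) + U_bs·F_u·A_nt = 72.12 kips → 54.1 kips.
Block shear governs: 54.1 kips.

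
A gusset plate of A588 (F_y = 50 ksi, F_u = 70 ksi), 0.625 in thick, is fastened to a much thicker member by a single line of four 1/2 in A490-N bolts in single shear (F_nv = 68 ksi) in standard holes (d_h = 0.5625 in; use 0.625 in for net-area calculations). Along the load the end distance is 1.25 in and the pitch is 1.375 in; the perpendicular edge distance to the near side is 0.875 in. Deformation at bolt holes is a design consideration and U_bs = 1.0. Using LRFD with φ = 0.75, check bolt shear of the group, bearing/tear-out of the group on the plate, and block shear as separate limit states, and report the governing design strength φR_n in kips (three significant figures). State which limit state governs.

40.1 kips (bolt shear governs)

Bolt shear: A_b = π·0.5²/4 = 0.1963 in²; R_n = 68 × 0.1963 × 4 × 1 = 53.41 kips → 0.75 × 53.41 = 40.1 kips.
Bearing: edge l_c = 0.9688, r_n = 50.86 kips; interior l_c = 0.8125, r_n = 42.66 kips; R_n = 50.86 + 3·42.66 = 178.8 kips → 134 kips.
Block shear: A_gv = 3.359, A_nv = 1.992, A_nt = 0.3516 in²; R_n = min(0.6F_uA_nv, 0.6F_yA_gv) + U_bs·F_u·A_nt = 108.3 kips → 81.2 kips.
Bolt shear governs: 40.1 kips.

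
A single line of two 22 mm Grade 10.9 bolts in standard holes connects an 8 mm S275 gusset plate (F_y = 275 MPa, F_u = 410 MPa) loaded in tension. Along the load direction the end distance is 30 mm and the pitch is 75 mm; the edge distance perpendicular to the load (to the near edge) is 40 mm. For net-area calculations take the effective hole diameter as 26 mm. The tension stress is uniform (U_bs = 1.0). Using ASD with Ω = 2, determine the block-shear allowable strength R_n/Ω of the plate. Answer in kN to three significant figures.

Shear plane L_v = 30 + 1·75 = 105 mm; A_gv = 105 × 8 = 840 mm².
A_nv = (105 − 1.5·26) × 8 = 528 mm².
A_nt = (40 − 0.5·26) × 8 = 216 mm².
0.6 F_u A_nv = 129.9 kN; 0.6 F_y A_gv = 138.6 kN → shear rupture governs the shear term.
R_n = 129.9 + 1.0 × 410 × 216 / 1000 = 218.4 kN.
Allowable strength R_n/Ω = 218.4 / 2 = 109 kN.

109 kN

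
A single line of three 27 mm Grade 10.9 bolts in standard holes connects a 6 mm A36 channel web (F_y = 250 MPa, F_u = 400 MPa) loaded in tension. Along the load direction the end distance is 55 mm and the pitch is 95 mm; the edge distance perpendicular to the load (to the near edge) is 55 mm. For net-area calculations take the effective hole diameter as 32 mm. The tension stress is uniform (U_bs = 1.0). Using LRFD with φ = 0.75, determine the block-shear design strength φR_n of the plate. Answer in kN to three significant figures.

Shear plane L_v = 55 + 2·95 = 245 mm; A_gv = 245 × 6 = 1470 mm².
A_nv = (245 − 2.5·32) × 6 = 990 mm².
A_nt = (55 − 0.5·32) × 6 = 234 mm².
0.6 F_u A_nv = 237.6 kN; 0.6 F_y A_gv = 220.5 kN → shear yielding governs the shear term.
R_n = 220.5 + 1.0 × 400 × 234 / 1000 = 314.1 kN.
Design strength φR_n = 0.75 × 314.1 = 236 kN.

236 kN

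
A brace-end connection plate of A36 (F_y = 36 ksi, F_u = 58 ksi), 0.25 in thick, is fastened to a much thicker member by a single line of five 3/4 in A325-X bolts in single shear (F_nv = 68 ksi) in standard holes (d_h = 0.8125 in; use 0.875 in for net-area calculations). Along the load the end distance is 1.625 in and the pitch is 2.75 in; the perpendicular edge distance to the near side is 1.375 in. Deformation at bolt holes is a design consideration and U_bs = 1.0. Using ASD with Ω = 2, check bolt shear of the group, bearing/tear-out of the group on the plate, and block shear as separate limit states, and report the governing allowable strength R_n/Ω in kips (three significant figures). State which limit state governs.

Bolt shear: A_b = π·0.75²/4 = 0.4418 in²; R_n = 68 × 0.4418 × 5 × 1 = 150.2 kips → 150.2 / 2 = 75.1 kips.
Bearing: edge l_c = 1.219, r_n = 21.21 kips; interior l_c = 1.938, r_n = 26.1 kips; R_n = 21.21 + 4·26.1 = 125.6 kips → 62.8 kips.
Block shear: A_gv = 3.156, A_nv = 2.172, A_nt = 0.2344 in²; R_n = min(0.6F_uA_nv, 0.6F_yA_gv) + U_bs·F_u·A_nt = 81.77 kips → 40.9 kips.
Block shear governs: 40.9 kips.

40.9 kips (block shear governs)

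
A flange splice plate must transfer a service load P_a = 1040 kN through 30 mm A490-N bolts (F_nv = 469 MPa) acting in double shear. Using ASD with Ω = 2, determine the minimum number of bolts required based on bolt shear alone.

A_b = π·30²/4 = 706.9 mm².
Per-bolt allowable strength R_n/Ω = 469 × 706.9 × 2 / 1000 / 2 = 331.5 kN.
n ≥ 1040 / 331.5 = 3.137 → use 4 bolts.

4 bolts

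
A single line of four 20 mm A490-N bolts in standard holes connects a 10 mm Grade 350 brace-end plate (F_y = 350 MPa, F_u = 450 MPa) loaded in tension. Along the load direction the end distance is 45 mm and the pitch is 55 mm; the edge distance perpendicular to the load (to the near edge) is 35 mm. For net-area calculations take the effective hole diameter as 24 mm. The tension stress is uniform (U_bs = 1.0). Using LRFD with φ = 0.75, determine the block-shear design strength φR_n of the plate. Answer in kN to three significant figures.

333 kN

Shear plane L_v = 45 + 3·55 = 210 mm; A_gv = 210 × 10 = 2100 mm².
A_nv = (210 − 3.5·24) × 10 = 1260 mm².
A_nt = (35 − 0.5·24) × 10 = 230 mm².
0.6 F_u A_nv = 340.2 kN; 0.6 F_y A_gv = 441 kN → shear rupture governs the shear term.
R_n = 340.2 + 1.0 × 450 × 230 / 1000 = 443.7 kN.
Design strength φR_n = 0.75 × 443.7 = 333 kN.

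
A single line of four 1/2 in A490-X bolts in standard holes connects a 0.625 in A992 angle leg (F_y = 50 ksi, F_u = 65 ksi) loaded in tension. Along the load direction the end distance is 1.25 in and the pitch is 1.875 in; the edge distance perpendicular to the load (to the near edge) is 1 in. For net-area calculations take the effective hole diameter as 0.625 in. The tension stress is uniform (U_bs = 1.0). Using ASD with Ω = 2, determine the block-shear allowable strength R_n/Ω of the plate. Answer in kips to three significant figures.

71.1 kips

Shear plane L_v = 1.25 + 3·1.875 = 6.875 in; A_gv = 6.875 × 0.625 = 4.297 in².
A_nv = (6.875 − 3.5·0.625) × 0.625 = 2.93 in².
A_nt = (1 − 0.5·0.625) × 0.625 = 0.4297 in².
0.6 F_u A_nv = 114.3 kips; 0.6 F_y A_gv = 128.9 kips → shear rupture governs the shear term.
R_n = 114.3 + 1.0 × 65 × 0.4297 = 142.2 kips.
Allowable strength R_n/Ω = 142.2 / 2 = 71.1 kips.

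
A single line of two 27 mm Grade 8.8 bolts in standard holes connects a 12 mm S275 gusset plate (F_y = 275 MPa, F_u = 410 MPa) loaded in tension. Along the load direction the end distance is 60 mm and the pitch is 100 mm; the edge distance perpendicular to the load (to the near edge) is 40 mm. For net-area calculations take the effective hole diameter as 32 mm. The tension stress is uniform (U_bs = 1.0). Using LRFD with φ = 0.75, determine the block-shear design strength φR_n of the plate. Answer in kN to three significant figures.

326 kN

Shear plane L_v = 60 + 1·100 = 160 mm; A_gv = 160 × 12 = 1920 mm².
A_nv = (160 − 1.5·32) × 12 = 1344 mm².
A_nt = (40 − 0.5·32) × 12 = 288 mm².
0.6 F_u A_nv = 330.6 kN; 0.6 F_y A_gv = 316.8 kN → shear yielding governs the shear term.
R_n = 316.8 + 1.0 × 410 × 288 / 1000 = 434.9 kN.
Design strength φR_n = 0.75 × 434.9 = 326 kN.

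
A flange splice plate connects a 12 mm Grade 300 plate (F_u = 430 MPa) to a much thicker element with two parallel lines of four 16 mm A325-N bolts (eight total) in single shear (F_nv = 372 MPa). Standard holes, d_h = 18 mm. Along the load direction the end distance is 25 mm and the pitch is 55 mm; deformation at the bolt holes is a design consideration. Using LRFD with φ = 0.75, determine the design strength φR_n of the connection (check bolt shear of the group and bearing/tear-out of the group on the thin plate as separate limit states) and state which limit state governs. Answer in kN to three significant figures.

449 kN (bolt shear governs)

Bolt shear: A_b = π·16²/4 = 201.1 mm²; R_n = 372 × 201.1 × 8 × 1 / 1000 = 598.4 kN → 0.75 × 598.4 = 449 kN.
Bearing (1.2 l_c t F_u ≤ 2.4 d t F_u): upper limit = 2.4·16·12·430 / 1000 = 198.1 kN.
  Edge l_c = 25 − 18/2 = 16 → r_n = 99.07 kN; interior l_c = 55 − 18 = 37 → r_n = 198.1 kN.
  R_n,bearing = 2·99.07 + 6·198.1 = 1387 kN → 0.75 × 1387 = 1040 kN.
Bolt shear governs: 449 kN.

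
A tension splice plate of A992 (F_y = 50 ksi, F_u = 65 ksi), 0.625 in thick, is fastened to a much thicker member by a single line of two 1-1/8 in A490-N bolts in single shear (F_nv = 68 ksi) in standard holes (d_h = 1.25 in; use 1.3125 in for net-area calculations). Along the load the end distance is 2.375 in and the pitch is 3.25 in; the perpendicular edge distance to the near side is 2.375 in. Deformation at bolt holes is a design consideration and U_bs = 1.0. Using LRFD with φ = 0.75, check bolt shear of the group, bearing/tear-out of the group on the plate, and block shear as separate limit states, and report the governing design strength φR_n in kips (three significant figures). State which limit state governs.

Bolt shear: A_b = π·1.125²/4 = 0.994 in²; R_n = 68 × 0.994 × 2 × 1 = 135.2 kips → 0.75 × 135.2 = 101 kips.
Bearing: edge l_c = 1.75, r_n = 85.31 kips; interior l_c = 2, r_n = 97.5 kips; R_n = 85.31 + 1·97.5 = 182.8 kips → 137 kips.
Block shear: A_gv = 3.516, A_nv = 2.285, A_nt = 1.074 in²; R_n = min(0.6F_uA_nv, 0.6F_yA_gv) + U_bs·F_u·A_nt = 158.9 kips → 119 kips.
Bolt shear governs: 101 kips.

101 kips (bolt shear governs)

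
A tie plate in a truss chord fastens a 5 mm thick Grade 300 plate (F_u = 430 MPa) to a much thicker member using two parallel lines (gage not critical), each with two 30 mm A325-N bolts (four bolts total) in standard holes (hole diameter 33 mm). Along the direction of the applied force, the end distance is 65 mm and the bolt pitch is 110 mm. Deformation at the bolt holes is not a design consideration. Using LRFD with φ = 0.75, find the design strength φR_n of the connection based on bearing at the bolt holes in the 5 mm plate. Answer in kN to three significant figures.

Per bolt r_n = 1.5 l_c t F_u ≤ 3.0 d t F_u; upper limit = 3.0 × 30 × 5 × 430 / 1000 = 193.5 kN.
Edge bolt: l_c = 65 − 33/2 = 48.5 mm → 1.5 × 48.5 × 5 × 430 / 1000 = 156.4 → r_n = 156.4 kN.
Interior bolts: l_c = 110 − 33 = 77 mm → 1.5 × 77 × 5 × 430 / 1000 = 248.3 → r_n = 193.5 kN.
R_n = 2 × 156.4 + 2 × 193.5 = 699.8 kN.
Design strength φR_n = 0.75 × 699.8 = 525 kN.

525 kN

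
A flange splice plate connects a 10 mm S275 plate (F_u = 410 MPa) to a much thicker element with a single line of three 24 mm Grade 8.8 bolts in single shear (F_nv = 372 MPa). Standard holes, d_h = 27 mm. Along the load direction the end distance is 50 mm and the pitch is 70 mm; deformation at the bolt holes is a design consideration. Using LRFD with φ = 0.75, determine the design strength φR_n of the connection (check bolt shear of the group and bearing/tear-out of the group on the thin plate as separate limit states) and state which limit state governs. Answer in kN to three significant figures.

Bolt shear: A_b = π·24²/4 = 452.4 mm²; R_n = 372 × 452.4 × 3 × 1 / 1000 = 504.9 kN → 0.75 × 504.9 = 379 kN.
Bearing (1.2 l_c t F_u ≤ 2.4 d t F_u): upper limit = 2.4·24·10·410 / 1000 = 236.2 kN.
  Edge l_c = 50 − 27/2 = 36.5 → r_n = 179.6 kN; interior l_c = 70 − 27 = 43 → r_n = 211.6 kN.
  R_n,bearing = 1·179.6 + 2·211.6 = 602.7 kN → 0.75 × 602.7 = 452 kN.
Bolt shear governs: 379 kN.

379 kN (bolt shear governs)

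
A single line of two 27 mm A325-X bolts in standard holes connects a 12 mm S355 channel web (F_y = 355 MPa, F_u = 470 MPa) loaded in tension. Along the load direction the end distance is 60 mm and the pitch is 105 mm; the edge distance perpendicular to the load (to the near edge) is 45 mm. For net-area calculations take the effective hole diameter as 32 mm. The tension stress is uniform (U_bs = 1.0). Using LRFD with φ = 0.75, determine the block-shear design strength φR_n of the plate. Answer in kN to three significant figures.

420 kN

Shear plane L_v = 60 + 1·105 = 165 mm; A_gv = 165 × 12 = 1980 mm².
A_nv = (165 − 1.5·32) × 12 = 1404 mm².
A_nt = (45 − 0.5·32) × 12 = 348 mm².
0.6 F_u A_nv = 395.9 kN; 0.6 F_y A_gv = 421.7 kN → shear rupture governs the shear term.
R_n = 395.9 + 1.0 × 470 × 348 / 1000 = 559.5 kN.
Design strength φR_n = 0.75 × 559.5 = 420 kN.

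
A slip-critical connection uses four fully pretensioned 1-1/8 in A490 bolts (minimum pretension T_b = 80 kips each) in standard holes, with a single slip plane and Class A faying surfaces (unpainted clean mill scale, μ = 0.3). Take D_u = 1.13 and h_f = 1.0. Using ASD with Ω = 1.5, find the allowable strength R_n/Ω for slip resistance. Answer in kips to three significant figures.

R_n = μ · D_u · h_f · T_b · n_s · n_b = 0.3 × 1.13 × 1.0 × 80 × 1 × 4 = 108.5 kips.
Allowable strength R_n/Ω = 108.5 / 1.5 = 72.3 kips.

72.3 kips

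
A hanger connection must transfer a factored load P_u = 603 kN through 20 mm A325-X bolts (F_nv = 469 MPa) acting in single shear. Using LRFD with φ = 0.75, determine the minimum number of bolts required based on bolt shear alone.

A_b = π·20²/4 = 314.2 mm².
Per-bolt design strength φR_n = 0.75 × 469 × 314.2 × 1 / 1000 = 110.5 kN.
n ≥ 603 / 110.5 = 5.457 → use 6 bolts.

6 bolts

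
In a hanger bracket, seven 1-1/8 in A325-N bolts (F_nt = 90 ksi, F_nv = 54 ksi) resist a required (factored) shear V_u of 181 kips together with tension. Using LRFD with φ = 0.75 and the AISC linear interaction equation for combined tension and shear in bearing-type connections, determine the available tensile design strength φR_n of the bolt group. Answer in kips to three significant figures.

309 kips

A_b = π·1.125²/4 = 0.994 in²; f_rv = 181 / (7 × 0.994) = 26.01 ksi.
F'_nt = 1.3 F_nt − (F_nt / φF_nv) f_rv = 1.3·90 − (90/(0.75·54))·26.01 = 59.19 ksi, capped at F_nt → F'_nt = 59.19 ksi.
R_n = F'_nt · A_b · n = 59.19 × 0.994 × 7 = 411.9 kips.
Design strength φR_n = 0.75 × 411.9 = 309 kips.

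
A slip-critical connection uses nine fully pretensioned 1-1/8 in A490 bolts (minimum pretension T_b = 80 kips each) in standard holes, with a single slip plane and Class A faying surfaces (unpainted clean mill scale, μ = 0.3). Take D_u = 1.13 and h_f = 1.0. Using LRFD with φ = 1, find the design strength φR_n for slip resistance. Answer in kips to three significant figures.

R_n = μ · D_u · h_f · T_b · n_s · n_b = 0.3 × 1.13 × 1.0 × 80 × 1 × 9 = 244.1 kips.
Design strength φR_n = 1 × 244.1 = 244 kips.

244 kips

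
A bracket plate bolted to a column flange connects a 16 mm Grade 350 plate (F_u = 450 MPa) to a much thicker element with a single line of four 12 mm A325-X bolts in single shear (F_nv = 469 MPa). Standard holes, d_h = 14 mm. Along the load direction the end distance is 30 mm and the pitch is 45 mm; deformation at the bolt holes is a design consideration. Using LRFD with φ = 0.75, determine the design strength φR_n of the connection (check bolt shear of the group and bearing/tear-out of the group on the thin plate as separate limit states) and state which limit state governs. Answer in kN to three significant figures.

Bolt shear: A_b = π·12²/4 = 113.1 mm²; R_n = 469 × 113.1 × 4 × 1 / 1000 = 212.2 kN → 0.75 × 212.2 = 159 kN.
Bearing (1.2 l_c t F_u ≤ 2.4 d t F_u): upper limit = 2.4·12·16·450 / 1000 = 207.4 kN.
  Edge l_c = 30 − 14/2 = 23 → r_n = 198.7 kN; interior l_c = 45 − 14 = 31 → r_n = 207.4 kN.
  R_n,bearing = 1·198.7 + 3·207.4 = 820.8 kN → 0.75 × 820.8 = 616 kN.
Bolt shear governs: 159 kN.

159 kN (bolt shear governs)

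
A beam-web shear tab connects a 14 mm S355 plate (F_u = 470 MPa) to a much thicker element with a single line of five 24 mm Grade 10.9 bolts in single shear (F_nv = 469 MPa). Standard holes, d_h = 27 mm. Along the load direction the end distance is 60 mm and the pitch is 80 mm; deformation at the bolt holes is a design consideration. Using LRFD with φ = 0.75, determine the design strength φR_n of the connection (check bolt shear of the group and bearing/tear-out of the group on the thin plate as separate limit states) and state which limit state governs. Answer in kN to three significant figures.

Bolt shear: A_b = π·24²/4 = 452.4 mm²; R_n = 469 × 452.4 × 5 × 1 / 1000 = 1061 kN → 0.75 × 1061 = 796 kN.
Bearing (1.2 l_c t F_u ≤ 2.4 d t F_u): upper limit = 2.4·24·14·470 / 1000 = 379 kN.
  Edge l_c = 60 − 27/2 = 46.5 → r_n = 367.2 kN; interior l_c = 80 − 27 = 53 → r_n = 379 kN.
  R_n,bearing = 1·367.2 + 4·379 = 1883 kN → 0.75 × 1883 = 1410 kN.
Bolt shear governs: 796 kN.

796 kN (bolt shear governs)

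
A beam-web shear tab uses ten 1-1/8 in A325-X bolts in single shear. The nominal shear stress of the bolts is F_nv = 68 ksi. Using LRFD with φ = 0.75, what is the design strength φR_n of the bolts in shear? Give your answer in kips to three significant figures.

A_b = π × 1.125² / 4 = 0.994 in².
R_n = F_nv · A_b · n · n_s = 68 × 0.994 × 10 × 1 = 675.9 kips.
Design strength φR_n = 0.75 × 675.9 = 507 kips.

507 kips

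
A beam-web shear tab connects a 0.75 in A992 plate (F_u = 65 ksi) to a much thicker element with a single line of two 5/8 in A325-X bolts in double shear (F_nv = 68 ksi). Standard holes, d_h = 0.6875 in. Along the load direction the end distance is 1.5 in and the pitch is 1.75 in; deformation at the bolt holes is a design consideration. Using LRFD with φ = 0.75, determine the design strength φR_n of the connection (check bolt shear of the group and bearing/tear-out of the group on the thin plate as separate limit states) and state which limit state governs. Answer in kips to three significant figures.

62.6 kips (bolt shear governs)

Bolt shear: A_b = π·0.625²/4 = 0.3068 in²; R_n = 68 × 0.3068 × 2 × 2 = 83.45 kips → 0.75 × 83.45 = 62.6 kips.
Bearing (1.2 l_c t F_u ≤ 2.4 d t F_u): upper limit = 2.4·0.625·0.75·65 = 73.12 kips.
  Edge l_c = 1.5 − 0.6875/2 = 1.156 → r_n = 67.64 kips; interior l_c = 1.75 − 0.6875 = 1.062 → r_n = 62.16 kips.
  R_n,bearing = 1·67.64 + 1·62.16 = 129.8 kips → 0.75 × 129.8 = 97.3 kips.
Bolt shear governs: 62.6 kips.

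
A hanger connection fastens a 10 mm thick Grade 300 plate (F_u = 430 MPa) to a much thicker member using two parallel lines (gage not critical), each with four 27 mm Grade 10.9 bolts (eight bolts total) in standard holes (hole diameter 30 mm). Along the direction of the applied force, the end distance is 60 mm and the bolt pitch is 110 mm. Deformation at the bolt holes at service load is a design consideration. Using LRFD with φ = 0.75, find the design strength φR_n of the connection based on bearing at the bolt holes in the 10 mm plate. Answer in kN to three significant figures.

1600 kN

Per bolt r_n = 1.2 l_c t F_u ≤ 2.4 d t F_u; upper limit = 2.4 × 27 × 10 × 430 / 1000 = 278.6 kN.
Edge bolt: l_c = 60 − 30/2 = 45 mm → 1.2 × 45 × 10 × 430 / 1000 = 232.2 → r_n = 232.2 kN.
Interior bolts: l_c = 110 − 30 = 80 mm → 1.2 × 80 × 10 × 430 / 1000 = 412.8 → r_n = 278.6 kN.
R_n = 2 × 232.2 + 6 × 278.6 = 2136 kN.
Design strength φR_n = 0.75 × 2136 = 1600 kN.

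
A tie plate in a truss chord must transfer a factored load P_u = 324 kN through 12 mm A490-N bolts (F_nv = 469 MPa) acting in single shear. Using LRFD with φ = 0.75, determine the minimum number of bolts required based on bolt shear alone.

A_b = π·12²/4 = 113.1 mm².
Per-bolt design strength φR_n = 0.75 × 469 × 113.1 × 1 / 1000 = 39.78 kN.
n ≥ 324 / 39.78 = 8.144 → use 9 bolts.

9 bolts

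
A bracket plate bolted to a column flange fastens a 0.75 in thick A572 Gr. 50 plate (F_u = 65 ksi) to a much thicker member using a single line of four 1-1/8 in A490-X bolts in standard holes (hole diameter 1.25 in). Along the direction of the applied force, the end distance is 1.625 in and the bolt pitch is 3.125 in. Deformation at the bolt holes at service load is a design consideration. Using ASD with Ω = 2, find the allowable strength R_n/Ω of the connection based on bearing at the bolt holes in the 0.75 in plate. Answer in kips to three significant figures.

Per bolt r_n = 1.2 l_c t F_u ≤ 2.4 d t F_u; upper limit = 2.4 × 1.125 × 0.75 × 65 = 131.6 kips.
Edge bolt: l_c = 1.625 − 1.25/2 = 1 in → 1.2 × 1 × 0.75 × 65 = 58.5 → r_n = 58.5 kips.
Interior bolts: l_c = 3.125 − 1.25 = 1.875 in → 1.2 × 1.875 × 0.75 × 65 = 109.7 → r_n = 109.7 kips.
R_n = 1 × 58.5 + 3 × 109.7 = 387.6 kips.
Allowable strength R_n/Ω = 387.6 / 2 = 194 kips.

194 kips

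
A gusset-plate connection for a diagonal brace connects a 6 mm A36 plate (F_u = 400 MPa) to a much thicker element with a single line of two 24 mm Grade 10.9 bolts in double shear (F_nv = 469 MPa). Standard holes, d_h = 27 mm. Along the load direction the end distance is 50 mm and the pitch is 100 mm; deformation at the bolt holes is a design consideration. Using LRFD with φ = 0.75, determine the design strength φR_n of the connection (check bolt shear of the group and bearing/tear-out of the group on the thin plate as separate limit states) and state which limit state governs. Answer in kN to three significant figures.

183 kN (bearing governs)

Bolt shear: A_b = π·24²/4 = 452.4 mm²; R_n = 469 × 452.4 × 2 × 2 / 1000 = 848.7 kN → 0.75 × 848.7 = 637 kN.
Bearing (1.2 l_c t F_u ≤ 2.4 d t F_u): upper limit = 2.4·24·6·400 / 1000 = 138.2 kN.
  Edge l_c = 50 − 27/2 = 36.5 → r_n = 105.1 kN; interior l_c = 100 − 27 = 73 → r_n = 138.2 kN.
  R_n,bearing = 1·105.1 + 1·138.2 = 243.4 kN → 0.75 × 243.4 = 183 kN.
Bearing governs: 183 kN.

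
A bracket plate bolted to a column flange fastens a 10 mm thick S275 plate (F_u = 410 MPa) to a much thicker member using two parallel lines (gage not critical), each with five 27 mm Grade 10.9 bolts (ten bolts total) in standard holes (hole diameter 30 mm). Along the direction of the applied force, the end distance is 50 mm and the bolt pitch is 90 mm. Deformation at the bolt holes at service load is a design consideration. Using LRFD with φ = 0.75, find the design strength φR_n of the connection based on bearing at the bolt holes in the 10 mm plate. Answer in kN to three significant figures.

Per bolt r_n = 1.2 l_c t F_u ≤ 2.4 d t F_u; upper limit = 2.4 × 27 × 10 × 410 / 1000 = 265.7 kN.
Edge bolt: l_c = 50 − 30/2 = 35 mm → 1.2 × 35 × 10 × 410 / 1000 = 172.2 → r_n = 172.2 kN.
Interior bolts: l_c = 90 − 30 = 60 mm → 1.2 × 60 × 10 × 410 / 1000 = 295.2 → r_n = 265.7 kN.
R_n = 2 × 172.2 + 8 × 265.7 = 2470 kN.
Design strength φR_n = 0.75 × 2470 = 1850 kN.

1850 kN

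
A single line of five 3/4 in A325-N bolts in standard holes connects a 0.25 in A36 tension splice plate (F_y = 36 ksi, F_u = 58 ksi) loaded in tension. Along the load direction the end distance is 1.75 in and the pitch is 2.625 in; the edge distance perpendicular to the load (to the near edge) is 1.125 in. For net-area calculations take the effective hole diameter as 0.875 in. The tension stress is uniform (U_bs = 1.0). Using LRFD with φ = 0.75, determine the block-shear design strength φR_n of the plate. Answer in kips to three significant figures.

57.1 kips

Shear plane L_v = 1.75 + 4·2.625 = 12.25 in; A_gv = 12.25 × 0.25 = 3.062 in².
A_nv = (12.25 − 4.5·0.875) × 0.25 = 2.078 in².
A_nt = (1.125 − 0.5·0.875) × 0.25 = 0.1719 in².
0.6 F_u A_nv = 72.32 kips; 0.6 F_y A_gv = 66.15 kips → shear yielding governs the shear term.
R_n = 66.15 + 1.0 × 58 × 0.1719 = 76.12 kips.
Design strength φR_n = 0.75 × 76.12 = 57.1 kips.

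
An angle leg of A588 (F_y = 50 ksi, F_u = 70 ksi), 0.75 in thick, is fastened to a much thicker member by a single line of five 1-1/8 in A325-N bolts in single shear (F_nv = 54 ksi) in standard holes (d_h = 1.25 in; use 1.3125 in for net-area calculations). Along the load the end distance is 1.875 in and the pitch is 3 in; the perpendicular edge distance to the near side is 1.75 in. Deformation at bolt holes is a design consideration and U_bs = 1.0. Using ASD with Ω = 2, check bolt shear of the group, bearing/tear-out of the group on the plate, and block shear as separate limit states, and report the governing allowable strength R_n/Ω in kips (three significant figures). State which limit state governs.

134 kips (bolt shear governs)

Bolt shear: A_b = π·1.125²/4 = 0.994 in²; R_n = 54 × 0.994 × 5 × 1 = 268.4 kips → 268.4 / 2 = 134 kips.
Bearing: edge l_c = 1.25, r_n = 78.75 kips; interior l_c = 1.75, r_n = 110.3 kips; R_n = 78.75 + 4·110.3 = 519.8 kips → 260 kips.
Block shear: A_gv = 10.41, A_nv = 5.977, A_nt = 0.8203 in²; R_n = min(0.6F_uA_nv, 0.6F_yA_gv) + U_bs·F_u·A_nt = 308.4 kips → 154 kips.
Bolt shear governs: 134 kips.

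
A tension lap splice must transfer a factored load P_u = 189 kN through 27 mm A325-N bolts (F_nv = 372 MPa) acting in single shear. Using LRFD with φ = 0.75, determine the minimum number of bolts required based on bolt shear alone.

A_b = π·27²/4 = 572.6 mm².
Per-bolt design strength φR_n = 0.75 × 372 × 572.6 × 1 / 1000 = 159.7 kN.
n ≥ 189 / 159.7 = 1.183 → use 2 bolts.

2 bolts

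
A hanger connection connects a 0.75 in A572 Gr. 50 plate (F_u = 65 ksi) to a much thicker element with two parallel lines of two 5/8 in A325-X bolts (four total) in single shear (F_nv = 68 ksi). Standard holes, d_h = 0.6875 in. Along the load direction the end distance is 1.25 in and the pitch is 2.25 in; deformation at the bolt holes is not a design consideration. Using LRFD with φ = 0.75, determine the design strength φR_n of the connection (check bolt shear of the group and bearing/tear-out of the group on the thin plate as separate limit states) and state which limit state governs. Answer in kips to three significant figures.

Bolt shear: A_b = π·0.625²/4 = 0.3068 in²; R_n = 68 × 0.3068 × 4 × 1 = 83.45 kips → 0.75 × 83.45 = 62.6 kips.
Bearing (1.5 l_c t F_u ≤ 3.0 d t F_u): upper limit = 3.0·0.625·0.75·65 = 91.41 kips.
  Edge l_c = 1.25 − 0.6875/2 = 0.9062 → r_n = 66.27 kips; interior l_c = 2.25 − 0.6875 = 1.562 → r_n = 91.41 kips.
  R_n,bearing = 2·66.27 + 2·91.41 = 315.4 kips → 0.75 × 315.4 = 237 kips.
Bolt shear governs: 62.6 kips.

62.6 kips (bolt shear governs)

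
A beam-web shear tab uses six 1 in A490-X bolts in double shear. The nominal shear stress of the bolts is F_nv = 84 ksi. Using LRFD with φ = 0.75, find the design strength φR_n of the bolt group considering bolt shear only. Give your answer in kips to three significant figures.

A_b = π × 1² / 4 = 0.7854 in².
R_n = F_nv · A_b · n · n_s = 84 × 0.7854 × 6 × 2 = 791.7 kips.
Design strength φR_n = 0.75 × 791.7 = 594 kips.

594 kips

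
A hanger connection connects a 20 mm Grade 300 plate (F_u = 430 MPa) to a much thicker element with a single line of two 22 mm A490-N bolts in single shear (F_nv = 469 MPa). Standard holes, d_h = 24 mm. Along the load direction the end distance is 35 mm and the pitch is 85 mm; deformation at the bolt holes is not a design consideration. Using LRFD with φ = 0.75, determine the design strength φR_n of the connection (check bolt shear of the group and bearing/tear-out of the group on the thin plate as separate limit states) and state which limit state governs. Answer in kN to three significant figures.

267 kN (bolt shear governs)

Bolt shear: A_b = π·22²/4 = 380.1 mm²; R_n = 469 × 380.1 × 2 × 1 / 1000 = 356.6 kN → 0.75 × 356.6 = 267 kN.
Bearing (1.5 l_c t F_u ≤ 3.0 d t F_u): upper limit = 3.0·22·20·430 / 1000 = 567.6 kN.
  Edge l_c = 35 − 24/2 = 23 → r_n = 296.7 kN; interior l_c = 85 − 24 = 61 → r_n = 567.6 kN.
  R_n,bearing = 1·296.7 + 1·567.6 = 864.3 kN → 0.75 × 864.3 = 648 kN.
Bolt shear governs: 267 kN.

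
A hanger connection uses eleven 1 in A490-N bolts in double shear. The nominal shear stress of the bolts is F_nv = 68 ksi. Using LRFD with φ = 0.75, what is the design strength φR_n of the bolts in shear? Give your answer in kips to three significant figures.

A_b = π × 1² / 4 = 0.7854 in².
R_n = F_nv · A_b · n · n_s = 68 × 0.7854 × 11 × 2 = 1175 kips.
Design strength φR_n = 0.75 × 1175 = 881 kips.

881 kips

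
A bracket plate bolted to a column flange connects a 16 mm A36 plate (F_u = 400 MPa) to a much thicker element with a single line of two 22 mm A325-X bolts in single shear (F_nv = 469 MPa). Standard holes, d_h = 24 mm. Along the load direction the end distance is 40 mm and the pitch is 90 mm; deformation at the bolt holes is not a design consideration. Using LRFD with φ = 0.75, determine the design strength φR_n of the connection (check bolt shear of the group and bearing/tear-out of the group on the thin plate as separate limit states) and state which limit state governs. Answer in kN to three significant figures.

267 kN (bolt shear governs)

Bolt shear: A_b = π·22²/4 = 380.1 mm²; R_n = 469 × 380.1 × 2 × 1 / 1000 = 356.6 kN → 0.75 × 356.6 = 267 kN.
Bearing (1.5 l_c t F_u ≤ 3.0 d t F_u): upper limit = 3.0·22·16·400 / 1000 = 422.4 kN.
  Edge l_c = 40 − 24/2 = 28 → r_n = 268.8 kN; interior l_c = 90 − 24 = 66 → r_n = 422.4 kN.
  R_n,bearing = 1·268.8 + 1·422.4 = 691.2 kN → 0.75 × 691.2 = 518 kN.
Bolt shear governs: 267 kN.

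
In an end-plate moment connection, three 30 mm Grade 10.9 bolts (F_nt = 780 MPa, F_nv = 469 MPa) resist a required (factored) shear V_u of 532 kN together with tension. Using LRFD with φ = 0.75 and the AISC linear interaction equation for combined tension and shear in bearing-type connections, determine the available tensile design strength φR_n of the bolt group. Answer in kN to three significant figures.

728 kN

A_b = π·30²/4 = 706.9 mm²; f_rv = 532 × 1000 / (3 × 706.9) = 250.9 MPa.
F'_nt = 1.3 F_nt − (F_nt / φF_nv) f_rv = 1.3·780 − (780/(0.75·469))·250.9 = 457.7 MPa, capped at F_nt → F'_nt = 457.7 MPa.
R_n = F'_nt · A_b · n = 457.7 × 706.9 × 3 / 1000 = 970.6 kN.
Design strength φR_n = 0.75 × 970.6 = 728 kN.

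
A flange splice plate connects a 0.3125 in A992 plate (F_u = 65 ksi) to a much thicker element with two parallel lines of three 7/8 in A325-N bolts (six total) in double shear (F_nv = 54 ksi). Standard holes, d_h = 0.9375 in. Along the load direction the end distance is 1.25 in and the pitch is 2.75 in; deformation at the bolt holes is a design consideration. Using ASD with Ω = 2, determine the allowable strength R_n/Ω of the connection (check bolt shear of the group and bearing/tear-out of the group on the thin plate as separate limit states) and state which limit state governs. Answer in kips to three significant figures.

Bolt shear: A_b = π·0.875²/4 = 0.6013 in²; R_n = 54 × 0.6013 × 6 × 2 = 389.7 kips → 389.7 / 2 = 195 kips.
Bearing (1.2 l_c t F_u ≤ 2.4 d t F_u): upper limit = 2.4·0.875·0.3125·65 = 42.66 kips.
  Edge l_c = 1.25 − 0.9375/2 = 0.7812 → r_n = 19.04 kips; interior l_c = 2.75 − 0.9375 = 1.812 → r_n = 42.66 kips.
  R_n,bearing = 2·19.04 + 4·42.66 = 208.7 kips → 208.7 / 2 = 104 kips.
Bearing governs: 104 kips.

104 kips (bearing governs)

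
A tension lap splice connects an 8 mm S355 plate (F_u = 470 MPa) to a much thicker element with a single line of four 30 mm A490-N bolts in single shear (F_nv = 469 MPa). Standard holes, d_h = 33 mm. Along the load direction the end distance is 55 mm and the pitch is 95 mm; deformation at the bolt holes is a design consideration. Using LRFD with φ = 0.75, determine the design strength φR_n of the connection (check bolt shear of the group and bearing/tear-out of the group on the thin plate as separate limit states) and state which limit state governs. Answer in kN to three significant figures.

Bolt shear: A_b = π·30²/4 = 706.9 mm²; R_n = 469 × 706.9 × 4 × 1 / 1000 = 1326 kN → 0.75 × 1326 = 995 kN.
Bearing (1.2 l_c t F_u ≤ 2.4 d t F_u): upper limit = 2.4·30·8·470 / 1000 = 270.7 kN.
  Edge l_c = 55 − 33/2 = 38.5 → r_n = 173.7 kN; interior l_c = 95 − 33 = 62 → r_n = 270.7 kN.
  R_n,bearing = 1·173.7 + 3·270.7 = 985.9 kN → 0.75 × 985.9 = 739 kN.
Bearing governs: 739 kN.

739 kN (bearing governs)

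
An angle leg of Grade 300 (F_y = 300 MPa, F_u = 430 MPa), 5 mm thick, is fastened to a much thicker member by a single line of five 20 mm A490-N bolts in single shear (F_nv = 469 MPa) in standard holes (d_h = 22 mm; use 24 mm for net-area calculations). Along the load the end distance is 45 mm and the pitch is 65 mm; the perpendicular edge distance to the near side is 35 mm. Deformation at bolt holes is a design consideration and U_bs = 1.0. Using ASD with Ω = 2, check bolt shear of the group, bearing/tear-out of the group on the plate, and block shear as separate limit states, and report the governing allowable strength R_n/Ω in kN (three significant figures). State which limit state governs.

152 kN (block shear governs)

Bolt shear: A_b = π·20²/4 = 314.2 mm²; R_n = 469 × 314.2 × 5 × 1 / 1000 = 736.7 kN → 736.7 / 2 = 368 kN.
Bearing: edge l_c = 34, r_n = 87.72 kN; interior l_c = 43, r_n = 103.2 kN; R_n = 87.72 + 4·103.2 = 500.5 kN → 250 kN.
Block shear: A_gv = 1525, A_nv = 985, A_nt = 115 mm²; R_n = min(0.6F_uA_nv, 0.6F_yA_gv) + U_bs·F_u·A_nt = 303.6 kN → 152 kN.
Block shear governs: 152 kN.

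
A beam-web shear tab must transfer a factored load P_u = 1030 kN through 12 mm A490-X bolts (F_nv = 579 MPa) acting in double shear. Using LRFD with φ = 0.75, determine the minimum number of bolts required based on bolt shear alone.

A_b = π·12²/4 = 113.1 mm².
Per-bolt design strength φR_n = 0.75 × 579 × 113.1 × 2 / 1000 = 98.23 kN.
n ≥ 1030 / 98.23 = 10.49 → use 11 bolts.

11 bolts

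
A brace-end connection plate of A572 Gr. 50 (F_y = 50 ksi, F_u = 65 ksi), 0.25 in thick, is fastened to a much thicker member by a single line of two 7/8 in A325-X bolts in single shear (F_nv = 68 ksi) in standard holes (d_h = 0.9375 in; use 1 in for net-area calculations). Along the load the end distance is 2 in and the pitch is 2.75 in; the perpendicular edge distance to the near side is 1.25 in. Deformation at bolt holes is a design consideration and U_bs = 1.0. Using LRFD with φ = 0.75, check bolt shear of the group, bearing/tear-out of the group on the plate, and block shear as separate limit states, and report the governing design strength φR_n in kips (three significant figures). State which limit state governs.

32.9 kips (block shear governs)

Bolt shear: A_b = π·0.875²/4 = 0.6013 in²; R_n = 68 × 0.6013 × 2 × 1 = 81.78 kips → 0.75 × 81.78 = 61.3 kips.
Bearing: edge l_c = 1.531, r_n = 29.86 kips; interior l_c = 1.812, r_n = 34.12 kips; R_n = 29.86 + 1·34.12 = 63.98 kips → 48 kips.
Block shear: A_gv = 1.188, A_nv = 0.8125, A_nt = 0.1875 in²; R_n = min(0.6F_uA_nv, 0.6F_yA_gv) + U_bs·F_u·A_nt = 43.88 kips → 32.9 kips.
Block shear governs: 32.9 kips.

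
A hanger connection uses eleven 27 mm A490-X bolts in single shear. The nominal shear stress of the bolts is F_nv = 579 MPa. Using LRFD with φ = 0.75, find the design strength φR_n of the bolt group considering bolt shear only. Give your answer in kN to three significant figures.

2730 kN

A_b = π × 27² / 4 = 572.6 mm².
R_n = F_nv · A_b · n · n_s = 579 × 572.6 × 11 × 1 / 1000 = 3647 kN.
Design strength φR_n = 0.75 × 3647 = 2730 kN.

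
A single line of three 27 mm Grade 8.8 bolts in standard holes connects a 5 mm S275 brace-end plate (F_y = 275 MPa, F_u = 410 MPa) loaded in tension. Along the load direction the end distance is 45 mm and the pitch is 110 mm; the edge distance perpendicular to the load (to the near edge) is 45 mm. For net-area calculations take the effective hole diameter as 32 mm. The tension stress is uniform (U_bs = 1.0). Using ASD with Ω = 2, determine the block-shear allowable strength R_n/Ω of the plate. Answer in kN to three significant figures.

Shear plane L_v = 45 + 2·110 = 265 mm; A_gv = 265 × 5 = 1325 mm².
A_nv = (265 − 2.5·32) × 5 = 925 mm².
A_nt = (45 − 0.5·32) × 5 = 145 mm².
0.6 F_u A_nv = 227.6 kN; 0.6 F_y A_gv = 218.6 kN → shear yielding governs the shear term.
R_n = 218.6 + 1.0 × 410 × 145 / 1000 = 278.1 kN.
Allowable strength R_n/Ω = 278.1 / 2 = 139 kN.

139 kN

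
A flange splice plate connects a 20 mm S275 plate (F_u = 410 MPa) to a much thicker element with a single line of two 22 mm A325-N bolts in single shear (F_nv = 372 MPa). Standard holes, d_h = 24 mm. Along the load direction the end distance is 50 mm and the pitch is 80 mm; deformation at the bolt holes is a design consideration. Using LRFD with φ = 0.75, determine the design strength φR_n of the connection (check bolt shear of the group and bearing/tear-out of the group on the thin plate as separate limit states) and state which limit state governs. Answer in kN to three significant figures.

Bolt shear: A_b = π·22²/4 = 380.1 mm²; R_n = 372 × 380.1 × 2 × 1 / 1000 = 282.8 kN → 0.75 × 282.8 = 212 kN.
Bearing (1.2 l_c t F_u ≤ 2.4 d t F_u): upper limit = 2.4·22·20·410 / 1000 = 433 kN.
  Edge l_c = 50 − 24/2 = 38 → r_n = 373.9 kN; interior l_c = 80 − 24 = 56 → r_n = 433 kN.
  R_n,bearing = 1·373.9 + 1·433 = 806.9 kN → 0.75 × 806.9 = 605 kN.
Bolt shear governs: 212 kN.

212 kN (bolt shear governs)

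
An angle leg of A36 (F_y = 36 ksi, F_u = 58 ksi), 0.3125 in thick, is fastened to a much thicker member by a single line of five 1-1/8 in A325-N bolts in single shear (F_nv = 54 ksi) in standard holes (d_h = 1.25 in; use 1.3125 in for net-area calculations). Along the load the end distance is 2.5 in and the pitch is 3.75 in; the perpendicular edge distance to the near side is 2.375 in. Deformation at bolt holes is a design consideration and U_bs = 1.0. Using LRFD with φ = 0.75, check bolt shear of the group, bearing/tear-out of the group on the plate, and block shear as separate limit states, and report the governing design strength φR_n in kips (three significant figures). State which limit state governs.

Bolt shear: A_b = π·1.125²/4 = 0.994 in²; R_n = 54 × 0.994 × 5 × 1 = 268.4 kips → 0.75 × 268.4 = 201 kips.
Bearing: edge l_c = 1.875, r_n = 40.78 kips; interior l_c = 2.5, r_n = 48.94 kips; R_n = 40.78 + 4·48.94 = 236.5 kips → 177 kips.
Block shear: A_gv = 5.469, A_nv = 3.623, A_nt = 0.5371 in²; R_n = min(0.6F_uA_nv, 0.6F_yA_gv) + U_bs·F_u·A_nt = 149.3 kips → 112 kips.
Block shear governs: 112 kips.

112 kips (block shear governs)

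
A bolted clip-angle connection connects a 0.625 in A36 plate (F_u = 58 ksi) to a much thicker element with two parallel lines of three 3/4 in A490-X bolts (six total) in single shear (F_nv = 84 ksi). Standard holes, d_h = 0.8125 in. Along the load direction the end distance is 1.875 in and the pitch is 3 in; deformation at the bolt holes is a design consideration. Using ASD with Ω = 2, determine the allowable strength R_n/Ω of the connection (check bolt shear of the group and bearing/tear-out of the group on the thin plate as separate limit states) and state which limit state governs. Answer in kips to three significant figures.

Bolt shear: A_b = π·0.75²/4 = 0.4418 in²; R_n = 84 × 0.4418 × 6 × 1 = 222.7 kips → 222.7 / 2 = 111 kips.
Bearing (1.2 l_c t F_u ≤ 2.4 d t F_u): upper limit = 2.4·0.75·0.625·58 = 65.25 kips.
  Edge l_c = 1.875 − 0.8125/2 = 1.469 → r_n = 63.89 kips; interior l_c = 3 − 0.8125 = 2.188 → r_n = 65.25 kips.
  R_n,bearing = 2·63.89 + 4·65.25 = 388.8 kips → 388.8 / 2 = 194 kips.
Bolt shear governs: 111 kips.

111 kips (bolt shear governs)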